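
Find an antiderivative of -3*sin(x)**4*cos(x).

-3*sin(x)**5/5 + C

Let u = sin(x), so du = (cos(x)) dx.
Rewriting, the integral becomes -3·∫ u^4 du = -3·u^5/5.
Substituting back, u = sin(x).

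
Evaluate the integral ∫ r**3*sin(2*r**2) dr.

-r**2*cos(2*r**2)/4 + sin(2*r**2)/8 + C

Let u = r², du = 2r dr; rewrite as (1/2)∫ u^1·sin(2u) du.
Now integrate by parts 1 time.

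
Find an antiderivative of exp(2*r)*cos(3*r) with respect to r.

3*exp(2*r)*sin(3*r)/13 + 2*exp(2*r)*cos(3*r)/13 + C

Let I denote the integral. Integrate by parts with u = cos(3*r), dv = exp(2*r) dr, so v = exp(2*r)/2: I = exp(2*r)*cos(3*r)/2 + (3/2)·∫ exp(2*r)*sin(3*r) dr.
Apply parts again with u = sin(3*r), dv = exp(2*r) dr: ∫ exp(2*r)*sin(3*r) dr = exp(2*r)*sin(3*r)/2 − (3/2)·I. Substituting back brings back I: I = 3*exp(2*r)*sin(3*r)/4 + exp(2*r)*cos(3*r)/2 − (9/4)·I.
Solving for I: (1 + 9/4)·I equals the remaining terms, so I = (4/13)·(3*exp(2*r)*sin(3*r)/4 + exp(2*r)*cos(3*r)/2).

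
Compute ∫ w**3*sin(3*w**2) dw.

Let u = w², du = 2w dw; rewrite as (1/2)∫ u^1·sin(3u) du.
Now integrate by parts 1 time.

-w**2*cos(3*w**2)/6 + sin(3*w**2)/18 + C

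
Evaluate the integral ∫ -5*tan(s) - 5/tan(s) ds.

Let u = tan(s), so du = (tan(s)**2 + 1) ds.
Rewriting, the integral becomes -5·∫ 1/u du = -5·log(u).
Substituting back, u = tan(s).

-5*log(tan(s)) + C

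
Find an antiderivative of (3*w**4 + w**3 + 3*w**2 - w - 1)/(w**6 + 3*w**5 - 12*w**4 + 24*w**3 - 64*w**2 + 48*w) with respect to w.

Factor the denominator: w*(w - 2)*(w - 1)*(w + 6)*(w**2 + 4).
Partial-fraction decomposition: -(w - 7)/(16*(w**2 + 4)) - 757/(2688*(w + 6)) - 1/(7*(w - 1)) + 65/(128*(w - 2)) - 1/(48*w).
Integrate each term; A/(w−a) gives A·log|w−a|; the (Bw+D)/(w²+p²) term gives a log and an atan.

-log(w)/48 + 65*log(w - 2)/128 - log(w - 1)/7 - 757*log(w + 6)/2688 - log(w**2 + 4)/32 + 7*atan(w/2)/32 + C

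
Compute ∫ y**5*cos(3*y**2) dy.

y**4*sin(3*y**2)/6 + y**2*cos(3*y**2)/9 - sin(3*y**2)/27 + C

Let u = y², du = 2y dy; rewrite as (1/2)∫ u^2·cos(3u) du.
Now integrate by parts 2 times.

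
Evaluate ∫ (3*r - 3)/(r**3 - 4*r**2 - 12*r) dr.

Factor the denominator: r*(r - 6)*(r + 2).
Partial-fraction decomposition: -9/(16*(r + 2)) + 5/(16*(r - 6)) + 1/(4*r).
Integrate each term: A/(r−a) contributes A·log|r−a|.

log(r)/4 + 5*log(r - 6)/16 - 9*log(r + 2)/16 + C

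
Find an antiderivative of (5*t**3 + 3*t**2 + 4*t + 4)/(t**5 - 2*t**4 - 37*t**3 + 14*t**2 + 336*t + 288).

304*log(t - 6)/315 - 97*log(t - 4)/140 - log(t + 1)/105 + 58*log(t + 3)/63 - 71*log(t + 4)/60 + C

Factor the denominator: (t - 6)*(t - 4)*(t + 1)*(t + 3)*(t + 4).
Partial-fraction decomposition: -71/(60*(t + 4)) + 58/(63*(t + 3)) - 1/(105*(t + 1)) - 97/(140*(t - 4)) + 304/(315*(t - 6)).
Integrate each term: A/(t−a) contributes A·log|t−a|.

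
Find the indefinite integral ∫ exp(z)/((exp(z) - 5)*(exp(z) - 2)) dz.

log(exp(z) - 5)/3 - log(exp(z) - 2)/3 + C

Let u = e^z, du = e^z dz.
The integral becomes ∫ du/((u-5)(u-2)); decompose into partial fractions.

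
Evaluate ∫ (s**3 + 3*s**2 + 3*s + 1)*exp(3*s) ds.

(9*s**3 + 18*s**2 + 15*s + 4)*exp(3*s)/27 + C

Use integration by parts with u = s**3 + 3*s**2 + 3*s + 1, dv = exp(3*s) ds, so v = exp(3*s)/3.
Apply parts 3 times (tabular method): alternate signs, differentiate u down to 0, integrate dv up.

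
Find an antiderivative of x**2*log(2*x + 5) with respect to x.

x**3*log(2*x + 5)/3 - x**3/9 + 5*x**2/12 - 25*x/12 + 125*log(2*x + 5)/24 + C

Use integration by parts with u = log(2*x + 5), dv = x**2 dx.
Then du = 2/(2*x + 5) dx and v = x**3/3.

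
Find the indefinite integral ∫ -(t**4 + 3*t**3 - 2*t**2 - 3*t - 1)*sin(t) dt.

t**4*cos(t) - 4*t**3*sin(t) + 3*t**3*cos(t) - 9*t**2*sin(t) - 14*t**2*cos(t) + 28*t*sin(t) - 21*t*cos(t) + 21*sin(t) + 27*cos(t) + C

Use integration by parts with u = t**4 + 3*t**3 - 2*t**2 - 3*t - 1, dv = -sin(t) dt, so v = cos(t).
Apply parts 4 times (tabular method): alternate signs, differentiate u down to 0, integrate dv up.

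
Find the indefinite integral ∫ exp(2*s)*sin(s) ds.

2*exp(2*s)*sin(s)/5 - exp(2*s)*cos(s)/5 + C

Let I denote the integral. Integrate by parts with u = sin(s), dv = exp(2*s) ds, so v = exp(2*s)/2: I = exp(2*s)*sin(s)/2 − (1/2)·∫ exp(2*s)*cos(s) ds.
Apply parts again with u = cos(s), dv = exp(2*s) ds: ∫ exp(2*s)*cos(s) ds = exp(2*s)*cos(s)/2 + (1/2)·I. Substituting back brings back I: I = exp(2*s)*sin(s)/2 - exp(2*s)*cos(s)/4 − (1/4)·I.
Solving for I: (1 + 1/4)·I equals the remaining terms, so I = (4/5)·(exp(2*s)*sin(s)/2 - exp(2*s)*cos(s)/4).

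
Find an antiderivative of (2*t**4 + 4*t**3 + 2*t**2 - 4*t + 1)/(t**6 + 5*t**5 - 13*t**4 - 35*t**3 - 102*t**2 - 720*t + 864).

Factor the denominator: (t - 4)*(t - 1)*(t + 4)*(t + 6)*(t**2 + 9).
Partial-fraction decomposition: (5*t + 159)/(450*(t**2 + 9)) - 73/(252*(t + 6)) + 61/(400*(t + 4)) - 1/(210*(t - 1)) + 157/(1200*(t - 4)).
Integrate each term; A/(t−a) gives A·log|t−a|; the (Bt+D)/(t²+p²) term gives a log and an atan.

157*log(t - 4)/1200 - log(t - 1)/210 + 61*log(t + 4)/400 - 73*log(t + 6)/252 + log(t**2 + 9)/180 + 53*atan(t/3)/450 + C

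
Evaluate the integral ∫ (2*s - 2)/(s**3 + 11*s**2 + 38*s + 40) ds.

Factor the denominator: (s + 2)*(s + 4)*(s + 5).
Partial-fraction decomposition: -4/(s + 5) + 5/(s + 4) - 1/(s + 2).
Integrate each term: A/(s−a) contributes A·log|s−a|.

-log(s + 2) + 5*log(s + 4) - 4*log(s + 5) + C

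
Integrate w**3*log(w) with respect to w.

w**4*log(w)/4 - w**4/16 + C

Use integration by parts with u = log(w), dv = w**3 dw.
Then du = 1/w dw and v = w**4/4.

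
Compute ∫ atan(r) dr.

Use integration by parts with u = arctan(r), dv = dr.
Then du = 1/(r**2 + 1) dr.

r*atan(r) - log(r**2 + 1)/2 + C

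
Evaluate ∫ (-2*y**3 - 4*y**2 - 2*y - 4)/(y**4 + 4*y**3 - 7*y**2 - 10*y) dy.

Factor the denominator: y*(y - 2)*(y + 1)*(y + 5).
Partial-fraction decomposition: -39/(35*(y + 5)) - 1/(3*(y + 1)) - 20/(21*(y - 2)) + 2/(5*y).
Integrate each term: A/(y−a) contributes A·log|y−a|.

2*log(y)/5 - 20*log(y - 2)/21 - log(y + 1)/3 - 39*log(y + 5)/35 + C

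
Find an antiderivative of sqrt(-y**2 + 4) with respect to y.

Substitute y = 2·sin(θ), so dy = 2·cos(θ) dθ and the radical becomes sqrt(-y**2 + 4) = 2·cos(θ) by the Pythagorean identity.
Integrate the resulting trig expression in θ, then back-substitute θ = asin(y/2), sin(θ) = y/2, cos(θ) = sqrt(-y**2 + 4)/2 (absorbing any constant into C).

y*sqrt(-y**2 + 4)/2 + 2*asin(y/2) + C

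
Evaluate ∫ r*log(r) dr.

Use integration by parts with u = log(r), dv = r dr.
Then du = 1/r dr and v = r**2/2.

r**2*log(r)/2 - r**2/4 + C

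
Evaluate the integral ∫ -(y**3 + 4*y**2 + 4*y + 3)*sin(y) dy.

y**3*cos(y) - 3*y**2*sin(y) + 4*y**2*cos(y) - 8*y*sin(y) - 2*y*cos(y) + 2*sin(y) - 5*cos(y) + C

Use integration by parts with u = y**3 + 4*y**2 + 4*y + 3, dv = -sin(y) dy, so v = cos(y).
Apply parts 3 times (tabular method): alternate signs, differentiate u down to 0, integrate dv up.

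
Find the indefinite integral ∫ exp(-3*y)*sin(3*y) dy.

Let I denote the integral. Integrate by parts with u = sin(3*y), dv = exp(-3*y) dy, so v = -exp(-3*y)/3: I = -exp(-3*y)*sin(3*y)/3 + ∫ exp(-3*y)*cos(3*y) dy.
Apply parts again with u = cos(3*y), dv = exp(-3*y) dy: ∫ exp(-3*y)*cos(3*y) dy = -exp(-3*y)*cos(3*y)/3 − I. Substituting back brings back I: I = -exp(-3*y)*sin(3*y)/3 - exp(-3*y)*cos(3*y)/3 − I.
Solving for I: (1 + 1)·I equals the remaining terms, so I = (1/2)·(-exp(-3*y)*sin(3*y)/3 - exp(-3*y)*cos(3*y)/3).

-exp(-3*y)*sin(3*y)/6 - exp(-3*y)*cos(3*y)/6 + C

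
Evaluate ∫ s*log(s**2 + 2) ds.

s**2*log(s**2 + 2)/2 - s**2/2 + log(s**2 + 2) + C

Let u = s**2 + 2, so du = (2*s) ds.
The integral becomes (1/2)·∫ log(u) du; integrate by parts with u′=log(u), dv′=du.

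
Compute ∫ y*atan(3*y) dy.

y**2*atan(3*y)/2 - y/6 + atan(3*y)/18 + C

Use integration by parts with u = arctan(3*y), dv = y dy.
Then du = 3/(9*y**2 + 1) dy.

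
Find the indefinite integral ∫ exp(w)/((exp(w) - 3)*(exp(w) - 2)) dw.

log(exp(w) - 3) - log(exp(w) - 2) + C

Let u = e^w, du = e^w dw.
The integral becomes ∫ du/((u-2)(u-3)); decompose into partial fractions.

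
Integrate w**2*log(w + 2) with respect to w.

Use integration by parts with u = log(w + 2), dv = w**2 dw.
Then du = 1/(w + 2) dw and v = w**3/3.

w**3*log(w + 2)/3 - w**3/9 + w**2/3 - 4*w/3 + 8*log(w + 2)/3 + C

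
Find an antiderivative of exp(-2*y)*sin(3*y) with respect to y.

Let I denote the integral. Integrate by parts with u = sin(3*y), dv = exp(-2*y) dy, so v = -exp(-2*y)/2: I = -exp(-2*y)*sin(3*y)/2 + (3/2)·∫ exp(-2*y)*cos(3*y) dy.
Apply parts again with u = cos(3*y), dv = exp(-2*y) dy: ∫ exp(-2*y)*cos(3*y) dy = -exp(-2*y)*cos(3*y)/2 − (3/2)·I. Substituting back brings back I: I = -exp(-2*y)*sin(3*y)/2 - 3*exp(-2*y)*cos(3*y)/4 − (9/4)·I.
Solving for I: (1 + 9/4)·I equals the remaining terms, so I = (4/13)·(-exp(-2*y)*sin(3*y)/2 - 3*exp(-2*y)*cos(3*y)/4).

-2*exp(-2*y)*sin(3*y)/13 - 3*exp(-2*y)*cos(3*y)/13 + C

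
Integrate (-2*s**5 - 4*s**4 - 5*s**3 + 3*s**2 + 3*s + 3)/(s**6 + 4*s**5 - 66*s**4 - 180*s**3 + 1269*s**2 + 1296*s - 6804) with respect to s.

Factor the denominator: (s - 6)*(s - 3)**2*(s + 3)*(s + 6)*(s + 7).
Partial-fraction decomposition: -12927/(2600*(s + 7)) + 3847/(972*(s + 6)) - 53/(648*(s + 3)) + 4934/(6075*(s - 3)) + 151/(270*(s - 3)**2) - 7229/(4212*(s - 6)).
Integrate each term; A/(s−a) gives A·log|s−a|; A/(s−a)² gives −A/(s−a).

-7229*log(s - 6)/4212 + 4934*log(s - 3)/6075 - 53*log(s + 3)/648 + 3847*log(s + 6)/972 - 12927*log(s + 7)/2600 - 151/(270*s - 810) + C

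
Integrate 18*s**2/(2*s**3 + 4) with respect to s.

3*log(2*s**3 + 4) + C

Let u = 2*s**3 + 4, so du = (6*s**2) ds.
Rewriting, the integral becomes 3·∫ 1/u du = 3·log(u).
Substituting back, u = 2*s**3 + 4.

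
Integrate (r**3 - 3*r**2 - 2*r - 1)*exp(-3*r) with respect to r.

(-9*r**3 + 18*r**2 + 30*r + 19)*exp(-3*r)/27 + C

Use integration by parts with u = r**3 - 3*r**2 - 2*r - 1, dv = exp(-3*r) dr, so v = -exp(-3*r)/3.
Apply parts 3 times (tabular method): alternate signs, differentiate u down to 0, integrate dv up.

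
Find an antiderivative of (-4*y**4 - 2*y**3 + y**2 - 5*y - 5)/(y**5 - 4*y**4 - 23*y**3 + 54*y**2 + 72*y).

Factor the denominator: y*(y - 6)*(y - 3)*(y + 1)*(y + 4).
Partial-fraction decomposition: -173/(168*(y + 4)) + 1/(84*(y + 1)) + 389/(252*(y - 3)) - 1123/(252*(y - 6)) - 5/(72*y).
Integrate each term: A/(y−a) contributes A·log|y−a|.

-5*log(y)/72 - 1123*log(y - 6)/252 + 389*log(y - 3)/252 + log(y + 1)/84 - 173*log(y + 4)/168 + C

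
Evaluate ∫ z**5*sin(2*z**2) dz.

-z**4*cos(2*z**2)/4 + z**2*sin(2*z**2)/4 + cos(2*z**2)/8 + C

Let u = z², du = 2z dz; rewrite as (1/2)∫ u^2·sin(2u) du.
Now integrate by parts 2 times.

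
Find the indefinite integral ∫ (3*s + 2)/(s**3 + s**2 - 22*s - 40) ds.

17*log(s - 5)/63 + 2*log(s + 2)/7 - 5*log(s + 4)/9 + C

Factor the denominator: (s - 5)*(s + 2)*(s + 4).
Partial-fraction decomposition: -5/(9*(s + 4)) + 2/(7*(s + 2)) + 17/(63*(s - 5)).
Integrate each term: A/(s−a) contributes A·log|s−a|.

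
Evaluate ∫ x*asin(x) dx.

x**2*asin(x)/2 + x*sqrt(-x**2 + 1)/4 - asin(x)/4 + C

Use integration by parts with u = arcsin(x), dv = x dx.
Then du = 1/sqrt(-x**2 + 1) dx.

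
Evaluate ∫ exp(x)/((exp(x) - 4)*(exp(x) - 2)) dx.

log(exp(x) - 4)/2 - log(exp(x) - 2)/2 + C

Let u = e^x, du = e^x dx.
The integral becomes ∫ du/((u-4)(u-2)); decompose into partial fractions.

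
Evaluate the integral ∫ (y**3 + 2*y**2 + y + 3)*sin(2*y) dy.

Use integration by parts with u = y**3 + 2*y**2 + y + 3, dv = sin(2*y) dy, so v = -cos(2*y)/2.
Apply parts 3 times (tabular method): alternate signs, differentiate u down to 0, integrate dv up.

-y**3*cos(2*y)/2 + 3*y**2*sin(2*y)/4 - y**2*cos(2*y) + y*sin(2*y) + y*cos(2*y)/4 - sin(2*y)/8 - cos(2*y) + C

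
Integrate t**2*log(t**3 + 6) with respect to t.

t**3*log(t**3 + 6)/3 - t**3/3 + 2*log(t**3 + 6) + C

Let u = t**3 + 6, so du = (3*t**2) dt.
The integral becomes (1/3)·∫ log(u) du; integrate by parts with u′=log(u), dv′=du.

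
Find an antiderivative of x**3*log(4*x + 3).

x**4*log(4*x + 3)/4 - x**4/16 + x**3/16 - 9*x**2/128 + 27*x/256 - 81*log(4*x + 3)/1024 + C

Use integration by parts with u = log(4*x + 3), dv = x**3 dx.
Then du = 4/(4*x + 3) dx and v = x**4/4.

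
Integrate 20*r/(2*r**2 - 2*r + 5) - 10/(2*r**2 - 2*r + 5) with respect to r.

5*log(2*r**2 - 2*r + 5) + C

Let u = 2*r**2 - 2*r + 5, so du = (4*r - 2) dr.
Rewriting, the integral becomes 5·∫ 1/u du = 5·log(u).
Substituting back, u = 2*r**2 - 2*r + 5.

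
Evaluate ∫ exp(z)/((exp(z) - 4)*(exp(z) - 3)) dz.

Let u = e^z, du = e^z dz.
The integral becomes ∫ du/((u-3)(u-4)); decompose into partial fractions.

log(exp(z) - 4) - log(exp(z) - 3) + C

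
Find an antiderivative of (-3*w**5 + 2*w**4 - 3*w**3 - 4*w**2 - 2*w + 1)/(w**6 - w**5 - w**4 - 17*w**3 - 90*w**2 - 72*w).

-log(w)/72 - 941*log(w - 4)/1000 + 7*log(w + 1)/50 - 47*log(w + 2)/52 - 37477*log(w**2 + 9)/58500 + 3563*atan(w/3)/9750 + C

Factor the denominator: w*(w - 4)*(w + 1)*(w + 2)*(w**2 + 9).
Partial-fraction decomposition: -(37477*w - 32067)/(29250*(w**2 + 9)) - 47/(52*(w + 2)) + 7/(50*(w + 1)) - 941/(1000*(w - 4)) - 1/(72*w).
Integrate each term; A/(w−a) gives A·log|w−a|; the (Bw+D)/(w²+p²) term gives a log and an atan.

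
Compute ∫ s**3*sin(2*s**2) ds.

Let u = s², du = 2s ds; rewrite as (1/2)∫ u^1·sin(2u) du.
Now integrate by parts 1 time.

-s**2*cos(2*s**2)/4 + sin(2*s**2)/8 + C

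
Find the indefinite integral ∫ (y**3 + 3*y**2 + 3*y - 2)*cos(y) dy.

y**3*sin(y) + 3*y**2*sin(y) + 3*y**2*cos(y) - 3*y*sin(y) + 6*y*cos(y) - 8*sin(y) - 3*cos(y) + C

Use integration by parts with u = y**3 + 3*y**2 + 3*y - 2, dv = cos(y) dy, so v = sin(y).
Apply parts 3 times (tabular method): alternate signs, differentiate u down to 0, integrate dv up.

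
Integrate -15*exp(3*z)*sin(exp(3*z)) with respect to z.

Let u = exp(3*z), so du = (3*exp(3*z)) dz.
Rewriting, the integral becomes -5·∫ sin(u) du = -5·-cos(u).
Substituting back, u = exp(3*z).

5*cos(exp(3*z)) + C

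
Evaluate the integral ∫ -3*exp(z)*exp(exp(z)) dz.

Let u = exp(z), so du = (exp(z)) dz.
Rewriting, the integral becomes -3·∫ e^u du = -3·e^u.
Substituting back, u = exp(z).

-3*exp(exp(z)) + C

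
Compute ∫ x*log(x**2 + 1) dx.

Let u = x**2 + 1, so du = (2*x) dx.
The integral becomes (1/2)·∫ log(u) du; integrate by parts with u′=log(u), dv′=du.

x**2*log(x**2 + 1)/2 - x**2/2 + log(x**2 + 1)/2 + C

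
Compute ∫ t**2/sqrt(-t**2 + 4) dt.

Substitute t = 2·sin(θ), so dt = 2·cos(θ) dθ and the radical becomes sqrt(-t**2 + 4) = 2·cos(θ) by the Pythagorean identity.
Integrate the resulting trig expression in θ, then back-substitute θ = asin(t/2), sin(θ) = t/2, cos(θ) = sqrt(-t**2 + 4)/2 (absorbing any constant into C).

-t*sqrt(-t**2 + 4)/2 + 2*asin(t/2) + C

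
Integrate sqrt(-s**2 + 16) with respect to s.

s*sqrt(-s**2 + 16)/2 + 8*asin(s/4) + C

Substitute s = 4·sin(θ), so ds = 4·cos(θ) dθ and the radical becomes sqrt(-s**2 + 16) = 4·cos(θ) by the Pythagorean identity.
Integrate the resulting trig expression in θ, then back-substitute θ = asin(s/4), sin(θ) = s/4, cos(θ) = sqrt(-s**2 + 16)/4 (absorbing any constant into C).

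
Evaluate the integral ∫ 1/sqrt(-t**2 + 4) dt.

asin(t/2) + C

Substitute t = 2·sin(θ), so dt = 2·cos(θ) dθ and the radical becomes sqrt(-t**2 + 4) = 2·cos(θ) by the Pythagorean identity.
Integrate the resulting trig expression in θ, then back-substitute θ = asin(t/2), sin(θ) = t/2, cos(θ) = sqrt(-t**2 + 4)/2 (absorbing any constant into C).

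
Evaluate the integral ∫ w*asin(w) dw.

w**2*asin(w)/2 + w*sqrt(-w**2 + 1)/4 - asin(w)/4 + C

Use integration by parts with u = arcsin(w), dv = w dw.
Then du = 1/sqrt(-w**2 + 1) dw.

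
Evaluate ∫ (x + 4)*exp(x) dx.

(x + 3)*exp(x) + C

Use integration by parts with u = x + 4, dv = exp(x) dx, so v = exp(x).
Apply parts 1 times (tabular method): alternate signs, differentiate u down to 0, integrate dv up.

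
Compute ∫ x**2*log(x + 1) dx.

x**3*log(x + 1)/3 - x**3/9 + x**2/6 - x/3 + log(x + 1)/3 + C

Use integration by parts with u = log(x + 1), dv = x**2 dx.
Then du = 1/(x + 1) dx and v = x**3/3.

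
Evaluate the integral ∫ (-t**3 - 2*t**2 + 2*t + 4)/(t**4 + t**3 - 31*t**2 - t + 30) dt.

Factor the denominator: (t - 5)*(t - 1)*(t + 1)*(t + 6).
Partial-fraction decomposition: -136/(385*(t + 6)) + 1/(60*(t + 1)) - 3/(56*(t - 1)) - 161/(264*(t - 5)).
Integrate each term: A/(t−a) contributes A·log|t−a|.

-161*log(t - 5)/264 - 3*log(t - 1)/56 + log(t + 1)/60 - 136*log(t + 6)/385 + C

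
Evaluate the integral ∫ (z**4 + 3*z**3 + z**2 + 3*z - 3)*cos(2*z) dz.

z**4*sin(2*z)/2 + 3*z**3*sin(2*z)/2 + z**3*cos(2*z) - z**2*sin(2*z) + 9*z**2*cos(2*z)/4 - 3*z*sin(2*z)/4 - z*cos(2*z) - sin(2*z) - 3*cos(2*z)/8 + C

Use integration by parts with u = z**4 + 3*z**3 + z**2 + 3*z - 3, dv = cos(2*z) dz, so v = sin(2*z)/2.
Apply parts 4 times (tabular method): alternate signs, differentiate u down to 0, integrate dv up.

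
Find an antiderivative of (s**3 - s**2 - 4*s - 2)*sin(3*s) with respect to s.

-s**3*cos(3*s)/3 + s**2*sin(3*s)/3 + s**2*cos(3*s)/3 - 2*s*sin(3*s)/9 + 14*s*cos(3*s)/9 - 14*sin(3*s)/27 + 16*cos(3*s)/27 + C

Use integration by parts with u = s**3 - s**2 - 4*s - 2, dv = sin(3*s) ds, so v = -cos(3*s)/3.
Apply parts 3 times (tabular method): alternate signs, differentiate u down to 0, integrate dv up.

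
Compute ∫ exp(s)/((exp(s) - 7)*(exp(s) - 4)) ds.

Let u = e^s, du = e^s ds.
The integral becomes ∫ du/((u-7)(u-4)); decompose into partial fractions.

log(exp(s) - 7)/3 - log(exp(s) - 4)/3 + C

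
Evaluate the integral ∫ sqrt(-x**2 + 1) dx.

x*sqrt(-x**2 + 1)/2 + asin(x)/2 + C

Substitute x = sin(θ), so dx = cos(θ) dθ and the radical becomes sqrt(-x**2 + 1) = cos(θ) by the Pythagorean identity.
Integrate the resulting trig expression in θ, then back-substitute θ = asin(x), sin(θ) = x, cos(θ) = sqrt(-x**2 + 1) (absorbing any constant into C).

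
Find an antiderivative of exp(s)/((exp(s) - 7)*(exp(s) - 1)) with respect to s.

log(exp(s) - 7)/6 - log(exp(s) - 1)/6 + C

Let u = e^s, du = e^s ds.
The integral becomes ∫ du/((u-7)(u-1)); decompose into partial fractions.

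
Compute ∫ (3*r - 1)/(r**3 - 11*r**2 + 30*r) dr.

-log(r)/30 + 17*log(r - 6)/6 - 14*log(r - 5)/5 + C

Factor the denominator: r*(r - 6)*(r - 5).
Partial-fraction decomposition: -14/(5*(r - 5)) + 17/(6*(r - 6)) - 1/(30*r).
Integrate each term: A/(r−a) contributes A·log|r−a|.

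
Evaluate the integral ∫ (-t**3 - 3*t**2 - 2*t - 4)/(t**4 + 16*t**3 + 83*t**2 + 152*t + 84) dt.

-2*log(t + 1)/15 + log(t + 2)/5 + 29*log(t + 6)/5 - 103*log(t + 7)/15 + C

Factor the denominator: (t + 1)*(t + 2)*(t + 6)*(t + 7).
Partial-fraction decomposition: -103/(15*(t + 7)) + 29/(5*(t + 6)) + 1/(5*(t + 2)) - 2/(15*(t + 1)).
Integrate each term: A/(t−a) contributes A·log|t−a|.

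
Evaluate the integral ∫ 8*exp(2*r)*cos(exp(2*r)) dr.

4*sin(exp(2*r)) + C

Let u = exp(2*r), so du = (2*exp(2*r)) dr.
Rewriting, the integral becomes 4·∫ cos(u) du = 4·sin(u).
Substituting back, u = exp(2*r).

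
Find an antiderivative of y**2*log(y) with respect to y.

Use integration by parts with u = log(y), dv = y**2 dy.
Then du = 1/y dy and v = y**3/3.

y**3*log(y)/3 - y**3/9 + C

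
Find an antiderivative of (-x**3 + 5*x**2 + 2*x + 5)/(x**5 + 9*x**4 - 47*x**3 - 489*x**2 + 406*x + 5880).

-19*log(x - 6)/3718 - 29*log(x - 4)/2178 + 245*log(x + 5)/396 - 49099*log(x + 7)/81796 + 579/(286*x + 2002) + C

Factor the denominator: (x - 6)*(x - 4)*(x + 5)*(x + 7)**2.
Partial-fraction decomposition: -49099/(81796*(x + 7)) - 579/(286*(x + 7)**2) + 245/(396*(x + 5)) - 29/(2178*(x - 4)) - 19/(3718*(x - 6)).
Integrate each term; A/(x−a) gives A·log|x−a|; A/(x−a)² gives −A/(x−a).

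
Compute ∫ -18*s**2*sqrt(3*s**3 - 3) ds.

Let u = 3*s**3 - 3, so du = (9*s**2) ds.
Rewriting, the integral becomes -2·∫ √u du = -2·(2/3)u^(3/2).
Substituting back, u = 3*s**3 - 3.

-4*(3*s**3 - 3)**(3/2)/3 + C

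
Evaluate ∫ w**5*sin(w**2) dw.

Let u = w², du = 2w dw; rewrite as (1/2)∫ u^2·sin(1u) du.
Now integrate by parts 2 times.

-w**4*cos(w**2)/2 + w**2*sin(w**2) + cos(w**2) + C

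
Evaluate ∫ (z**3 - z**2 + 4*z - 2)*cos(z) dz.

z**3*sin(z) - z**2*sin(z) + 3*z**2*cos(z) - 2*z*sin(z) - 2*z*cos(z) - 2*cos(z) + C

Use integration by parts with u = z**3 - z**2 + 4*z - 2, dv = cos(z) dz, so v = sin(z).
Apply parts 3 times (tabular method): alternate signs, differentiate u down to 0, integrate dv up.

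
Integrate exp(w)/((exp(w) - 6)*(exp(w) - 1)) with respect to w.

Let u = e^w, du = e^w dw.
The integral becomes ∫ du/((u-6)(u-1)); decompose into partial fractions.

log(exp(w) - 6)/5 - log(exp(w) - 1)/5 + C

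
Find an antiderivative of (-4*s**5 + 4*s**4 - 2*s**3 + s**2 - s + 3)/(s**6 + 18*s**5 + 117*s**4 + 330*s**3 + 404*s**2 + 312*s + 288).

217*log(s + 2)/160 - 5271*log(s + 4)/136 + 1464095*log(s + 6)/43808 - 2283*log(s**2 + 1)/232730 + 156*atan(s)/116365 - 36765/(296*s + 1776) + C

Factor the denominator: (s + 2)*(s + 4)*(s + 6)**2*(s**2 + 1).
Partial-fraction decomposition: -3*(761*s - 52)/(116365*(s**2 + 1)) + 1464095/(43808*(s + 6)) + 36765/(296*(s + 6)**2) - 5271/(136*(s + 4)) + 217/(160*(s + 2)).
Integrate each term; A/(s−a) gives A·log|s−a|; the (Bs+D)/(s²+p²) term gives a log and an atan.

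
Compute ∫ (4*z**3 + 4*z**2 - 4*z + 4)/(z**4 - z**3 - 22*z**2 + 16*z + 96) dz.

77*log(z - 4)/12 - 136*log(z - 3)/35 - log(z + 2)/15 + 43*log(z + 4)/28 + C

Factor the denominator: (z - 4)*(z - 3)*(z + 2)*(z + 4).
Partial-fraction decomposition: 43/(28*(z + 4)) - 1/(15*(z + 2)) - 136/(35*(z - 3)) + 77/(12*(z - 4)).
Integrate each term: A/(z−a) contributes A·log|z−a|.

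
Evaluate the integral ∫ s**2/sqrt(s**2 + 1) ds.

Substitute s = tan(θ), so ds = sec(θ)^2 dθ and the radical becomes sqrt(s**2 + 1) = sec(θ) by the Pythagorean identity.
Integrate the resulting trig expression in θ, then back-substitute tan(θ) = s, sec(θ) = sqrt(s**2 + 1) (absorbing any constant into C).

s*sqrt(s**2 + 1)/2 - log(s + sqrt(s**2 + 1))/2 + C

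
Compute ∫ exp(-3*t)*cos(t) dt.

exp(-3*t)*sin(t)/10 - 3*exp(-3*t)*cos(t)/10 + C

Let I denote the integral. Integrate by parts with u = cos(t), dv = exp(-3*t) dt, so v = -exp(-3*t)/3: I = -exp(-3*t)*cos(t)/3 − (1/3)·∫ exp(-3*t)*sin(t) dt.
Apply parts again with u = sin(t), dv = exp(-3*t) dt: ∫ exp(-3*t)*sin(t) dt = -exp(-3*t)*sin(t)/3 + (1/3)·I. Substituting back brings back I: I = exp(-3*t)*sin(t)/9 - exp(-3*t)*cos(t)/3 − (1/9)·I.
Solving for I: (1 + 1/9)·I equals the remaining terms, so I = (9/10)·(exp(-3*t)*sin(t)/9 - exp(-3*t)*cos(t)/3).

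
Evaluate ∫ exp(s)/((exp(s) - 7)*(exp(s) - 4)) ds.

Let u = e^s, du = e^s ds.
The integral becomes ∫ du/((u-7)(u-4)); decompose into partial fractions.

log(exp(s) - 7)/3 - log(exp(s) - 4)/3 + C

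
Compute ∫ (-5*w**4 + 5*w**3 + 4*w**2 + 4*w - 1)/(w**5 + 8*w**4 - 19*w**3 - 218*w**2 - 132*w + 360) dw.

Factor the denominator: (w - 5)*(w - 1)*(w + 2)*(w + 6)**2.
Partial-fraction decomposition: -53517/(13552*(w + 6)) + 1063/(44*(w + 6)**2) - 113/(336*(w + 2)) - 1/(84*(w - 1)) - 2381/(3388*(w - 5)).
Integrate each term; A/(w−a) gives A·log|w−a|; A/(w−a)² gives −A/(w−a).

-2381*log(w - 5)/3388 - log(w - 1)/84 - 113*log(w + 2)/336 - 53517*log(w + 6)/13552 - 1063/(44*w + 264) + C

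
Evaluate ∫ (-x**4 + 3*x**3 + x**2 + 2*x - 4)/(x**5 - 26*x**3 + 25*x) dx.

Factor the denominator: x*(x - 5)*(x - 1)*(x + 1)*(x + 5).
Partial-fraction decomposition: -989/(1200*(x + 5)) + 3/(16*(x + 1)) - 1/(48*(x - 1)) - 73/(400*(x - 5)) - 4/(25*x).
Integrate each term: A/(x−a) contributes A·log|x−a|.

-4*log(x)/25 - 73*log(x - 5)/400 - log(x - 1)/48 + 3*log(x + 1)/16 - 989*log(x + 5)/1200 + C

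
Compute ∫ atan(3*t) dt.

t*atan(3*t) - log(9*t**2 + 1)/6 + C

Use integration by parts with u = arctan(3*t), dv = dt.
Then du = 3/(9*t**2 + 1) dt.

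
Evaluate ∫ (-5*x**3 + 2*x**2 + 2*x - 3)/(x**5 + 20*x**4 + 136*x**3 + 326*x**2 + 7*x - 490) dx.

-log(x - 1)/288 - 41*log(x + 2)/225 + 331*log(x + 5)/36 - 7207*log(x + 7)/800 + 449/(20*x + 140) + C

Factor the denominator: (x - 1)*(x + 2)*(x + 5)*(x + 7)**2.
Partial-fraction decomposition: -7207/(800*(x + 7)) - 449/(20*(x + 7)**2) + 331/(36*(x + 5)) - 41/(225*(x + 2)) - 1/(288*(x - 1)).
Integrate each term; A/(x−a) gives A·log|x−a|; A/(x−a)² gives −A/(x−a).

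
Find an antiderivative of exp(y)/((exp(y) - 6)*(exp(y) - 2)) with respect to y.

Let u = e^y, du = e^y dy.
The integral becomes ∫ du/((u-6)(u-2)); decompose into partial fractions.

log(exp(y) - 6)/4 - log(exp(y) - 2)/4 + C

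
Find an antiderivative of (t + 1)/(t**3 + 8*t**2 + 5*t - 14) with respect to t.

Factor the denominator: (t - 1)*(t + 2)*(t + 7).
Partial-fraction decomposition: -3/(20*(t + 7)) + 1/(15*(t + 2)) + 1/(12*(t - 1)).
Integrate each term: A/(t−a) contributes A·log|t−a|.

log(t - 1)/12 + log(t + 2)/15 - 3*log(t + 7)/20 + C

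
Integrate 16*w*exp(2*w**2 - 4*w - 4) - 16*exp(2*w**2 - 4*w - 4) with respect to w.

Let u = 2*w**2 - 4*w - 4, so du = (4*w - 4) dw.
Rewriting, the integral becomes 4·∫ e^u du = 4·e^u.
Substituting back, u = 2*w**2 - 4*w - 4.

4*exp(2*w**2 - 4*w - 4) + C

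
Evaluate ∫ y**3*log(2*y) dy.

Use integration by parts with u = log(2*y), dv = y**3 dy.
Then du = 1/y dy and v = y**4/4.

y**4*(log(y) + log(2))/4 - y**4/16 + C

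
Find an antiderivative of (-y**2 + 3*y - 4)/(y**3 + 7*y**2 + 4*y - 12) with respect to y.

Factor the denominator: (y - 1)*(y + 2)*(y + 6).
Partial-fraction decomposition: -29/(14*(y + 6)) + 7/(6*(y + 2)) - 2/(21*(y - 1)).
Integrate each term: A/(y−a) contributes A·log|y−a|.

-2*log(y - 1)/21 + 7*log(y + 2)/6 - 29*log(y + 6)/14 + C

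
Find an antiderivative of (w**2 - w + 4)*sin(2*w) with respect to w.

-w**2*cos(2*w)/2 + w*sin(2*w)/2 + w*cos(2*w)/2 - sin(2*w)/4 - 7*cos(2*w)/4 + C

Use integration by parts with u = w**2 - w + 4, dv = sin(2*w) dw, so v = -cos(2*w)/2.
Apply parts 2 times (tabular method): alternate signs, differentiate u down to 0, integrate dv up.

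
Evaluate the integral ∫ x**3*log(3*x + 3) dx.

Use integration by parts with u = log(3*x + 3), dv = x**3 dx.
Then du = 3/(3*x + 3) dx and v = x**4/4.

x**4*log(3*x + 3)/4 - x**4/16 + x**3/12 - x**2/8 + x/4 - log(x + 1)/4 + C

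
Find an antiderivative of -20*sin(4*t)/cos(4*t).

5*log(cos(4*t)) + C

Let u = cos(4*t), so du = (-4*sin(4*t)) dt.
Rewriting, the integral becomes 5·∫ 1/u du = 5·log(u).
Substituting back, u = cos(4*t).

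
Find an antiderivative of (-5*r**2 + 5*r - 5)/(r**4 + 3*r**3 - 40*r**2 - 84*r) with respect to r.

Factor the denominator: r*(r - 6)*(r + 2)*(r + 7).
Partial-fraction decomposition: 57/(91*(r + 7)) - 7/(16*(r + 2)) - 155/(624*(r - 6)) + 5/(84*r).
Integrate each term: A/(r−a) contributes A·log|r−a|.

5*log(r)/84 - 155*log(r - 6)/624 - 7*log(r + 2)/16 + 57*log(r + 7)/91 + C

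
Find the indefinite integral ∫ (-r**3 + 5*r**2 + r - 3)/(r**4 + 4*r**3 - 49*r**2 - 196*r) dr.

Factor the denominator: r*(r - 7)*(r + 4)*(r + 7).
Partial-fraction decomposition: -289/(147*(r + 7)) + 137/(132*(r + 4)) - 47/(539*(r - 7)) + 3/(196*r).
Integrate each term: A/(r−a) contributes A·log|r−a|.

3*log(r)/196 - 47*log(r - 7)/539 + 137*log(r + 4)/132 - 289*log(r + 7)/147 + C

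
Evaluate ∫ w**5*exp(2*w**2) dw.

Let u = w², du = 2w dw; rewrite as (1/2)∫ u^2·exp(2u) du.
Now integrate by parts 2 times.

(2*w**4 - 2*w**2 + 1)*exp(2*w**2)/8 + C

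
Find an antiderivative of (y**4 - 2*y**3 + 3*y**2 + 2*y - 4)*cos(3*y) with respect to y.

y**4*sin(3*y)/3 - 2*y**3*sin(3*y)/3 + 4*y**3*cos(3*y)/9 + 5*y**2*sin(3*y)/9 - 2*y**2*cos(3*y)/3 + 10*y*sin(3*y)/9 + 10*y*cos(3*y)/27 - 118*sin(3*y)/81 + 10*cos(3*y)/27 + C

Use integration by parts with u = y**4 - 2*y**3 + 3*y**2 + 2*y - 4, dv = cos(3*y) dy, so v = sin(3*y)/3.
Apply parts 4 times (tabular method): alternate signs, differentiate u down to 0, integrate dv up.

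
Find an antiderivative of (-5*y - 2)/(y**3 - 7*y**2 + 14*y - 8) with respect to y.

Factor the denominator: (y - 4)*(y - 2)*(y - 1).
Partial-fraction decomposition: -7/(3*(y - 1)) + 6/(y - 2) - 11/(3*(y - 4)).
Integrate each term: A/(y−a) contributes A·log|y−a|.

-11*log(y - 4)/3 + 6*log(y - 2) - 7*log(y - 1)/3 + C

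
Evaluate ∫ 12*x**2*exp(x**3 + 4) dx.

Let u = x**3 + 4, so du = (3*x**2) dx.
Rewriting, the integral becomes 4·∫ e^u du = 4·e^u.
Substituting back, u = x**3 + 4.

4*exp(x**3 + 4) + C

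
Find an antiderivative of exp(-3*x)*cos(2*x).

2*exp(-3*x)*sin(2*x)/13 - 3*exp(-3*x)*cos(2*x)/13 + C

Let I denote the integral. Integrate by parts with u = cos(2*x), dv = exp(-3*x) dx, so v = -exp(-3*x)/3: I = -exp(-3*x)*cos(2*x)/3 − (2/3)·∫ exp(-3*x)*sin(2*x) dx.
Apply parts again with u = sin(2*x), dv = exp(-3*x) dx: ∫ exp(-3*x)*sin(2*x) dx = -exp(-3*x)*sin(2*x)/3 + (2/3)·I. Substituting back brings back I: I = 2*exp(-3*x)*sin(2*x)/9 - exp(-3*x)*cos(2*x)/3 − (4/9)·I.
Solving for I: (1 + 4/9)·I equals the remaining terms, so I = (9/13)·(2*exp(-3*x)*sin(2*x)/9 - exp(-3*x)*cos(2*x)/3).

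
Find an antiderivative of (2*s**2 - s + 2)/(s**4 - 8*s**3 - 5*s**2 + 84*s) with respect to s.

log(s)/42 + 31*log(s - 7)/70 - 5*log(s - 4)/14 - 23*log(s + 3)/210 + C

Factor the denominator: s*(s - 7)*(s - 4)*(s + 3).
Partial-fraction decomposition: -23/(210*(s + 3)) - 5/(14*(s - 4)) + 31/(70*(s - 7)) + 1/(42*s).
Integrate each term: A/(s−a) contributes A·log|s−a|.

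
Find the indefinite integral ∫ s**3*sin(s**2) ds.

Let u = s², du = 2s ds; rewrite as (1/2)∫ u^1·sin(1u) du.
Now integrate by parts 1 time.

-s**2*cos(s**2)/2 + sin(s**2)/2 + C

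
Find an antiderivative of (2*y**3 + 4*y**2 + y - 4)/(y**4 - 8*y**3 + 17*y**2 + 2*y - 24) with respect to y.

Factor the denominator: (y - 4)*(y - 3)*(y - 2)*(y + 1).
Partial-fraction decomposition: 1/(20*(y + 1)) + 5/(y - 2) - 89/(4*(y - 3)) + 96/(5*(y - 4)).
Integrate each term: A/(y−a) contributes A·log|y−a|.

96*log(y - 4)/5 - 89*log(y - 3)/4 + 5*log(y - 2) + log(y + 1)/20 + C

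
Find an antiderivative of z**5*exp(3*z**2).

(9*z**4 - 6*z**2 + 2)*exp(3*z**2)/54 + C

Let u = z², du = 2z dz; rewrite as (1/2)∫ u^2·exp(3u) du.
Now integrate by parts 2 times.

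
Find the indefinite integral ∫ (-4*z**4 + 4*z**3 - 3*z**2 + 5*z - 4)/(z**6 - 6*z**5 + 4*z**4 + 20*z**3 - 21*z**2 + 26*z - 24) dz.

Factor the denominator: (z - 4)*(z - 3)*(z - 1)*(z + 2)*(z**2 + 1).
Partial-fraction decomposition: (67*z + 81)/(850*(z**2 + 1)) + 61/(225*(z + 2)) - 1/(18*(z - 1)) + 58/(25*(z - 3)) - 400/(153*(z - 4)).
Integrate each term; A/(z−a) gives A·log|z−a|; the (Bz+D)/(z²+p²) term gives a log and an atan.

-400*log(z - 4)/153 + 58*log(z - 3)/25 - log(z - 1)/18 + 61*log(z + 2)/225 + 67*log(z**2 + 1)/1700 + 81*atan(z)/850 + C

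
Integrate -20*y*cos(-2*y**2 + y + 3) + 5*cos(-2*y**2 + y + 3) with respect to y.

Let u = 2*y**2 - y - 3, so du = (4*y - 1) dy.
Rewriting, the integral becomes -5·∫ cos(u) du = -5·sin(u).
Substituting back, u = 2*y**2 - y - 3.

5*sin(-2*y**2 + y + 3) + C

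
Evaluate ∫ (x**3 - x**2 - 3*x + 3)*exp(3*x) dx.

Use integration by parts with u = x**3 - x**2 - 3*x + 3, dv = exp(3*x) dx, so v = exp(3*x)/3.
Apply parts 3 times (tabular method): alternate signs, differentiate u down to 0, integrate dv up.

(9*x**3 - 18*x**2 - 15*x + 32)*exp(3*x)/27 + C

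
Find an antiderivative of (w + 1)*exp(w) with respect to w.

w*exp(w) + C

Use integration by parts with u = w + 1, dv = exp(w) dw, so v = exp(w).
Apply parts 1 times (tabular method): alternate signs, differentiate u down to 0, integrate dv up.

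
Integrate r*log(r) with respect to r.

r**2*log(r)/2 - r**2/4 + C

Use integration by parts with u = log(r), dv = r dr.
Then du = 1/r dr and v = r**2/2.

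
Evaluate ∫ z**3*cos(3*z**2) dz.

z**2*sin(3*z**2)/6 + cos(3*z**2)/18 + C

Let u = z², du = 2z dz; rewrite as (1/2)∫ u^1·cos(3u) du.
Now integrate by parts 1 time.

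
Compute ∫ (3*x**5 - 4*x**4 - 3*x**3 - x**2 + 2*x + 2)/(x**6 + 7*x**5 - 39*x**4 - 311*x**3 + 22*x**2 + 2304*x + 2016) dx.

8737*log(x - 6)/13650 - 323*log(x - 3)/5880 - 5*log(x + 1)/1512 - 132179*log(x + 4)/22050 + 59057*log(x + 7)/7020 - 1963/(315*x + 1260) + C

Factor the denominator: (x - 6)*(x - 3)*(x + 1)*(x + 4)**2*(x + 7).
Partial-fraction decomposition: 59057/(7020*(x + 7)) - 132179/(22050*(x + 4)) + 1963/(315*(x + 4)**2) - 5/(1512*(x + 1)) - 323/(5880*(x - 3)) + 8737/(13650*(x - 6)).
Integrate each term; A/(x−a) gives A·log|x−a|; A/(x−a)² gives −A/(x−a).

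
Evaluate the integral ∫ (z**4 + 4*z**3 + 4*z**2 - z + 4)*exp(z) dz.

(z**4 + 4*z**2 - 9*z + 13)*exp(z) + C

Use integration by parts with u = z**4 + 4*z**3 + 4*z**2 - z + 4, dv = exp(z) dz, so v = exp(z).
Apply parts 4 times (tabular method): alternate signs, differentiate u down to 0, integrate dv up.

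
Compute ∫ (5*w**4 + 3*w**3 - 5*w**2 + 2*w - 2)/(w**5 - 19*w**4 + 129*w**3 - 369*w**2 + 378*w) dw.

Factor the denominator: w*(w - 7)*(w - 6)*(w - 3)**2.
Partial-fraction decomposition: 313/(16*(w - 3)) + 445/(36*(w - 3)**2) - 3479/(27*(w - 6)) + 12801/(112*(w - 7)) - 1/(189*w).
Integrate each term; A/(w−a) gives A·log|w−a|; A/(w−a)² gives −A/(w−a).

-log(w)/189 + 12801*log(w - 7)/112 - 3479*log(w - 6)/27 + 313*log(w - 3)/16 - 445/(36*w - 108) + C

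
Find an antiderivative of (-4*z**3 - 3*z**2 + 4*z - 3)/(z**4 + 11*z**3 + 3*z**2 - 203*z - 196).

-291*log(z - 4)/605 + log(z + 1)/30 - 2579*log(z + 7)/726 - 199/(11*z + 77) + C

Factor the denominator: (z - 4)*(z + 1)*(z + 7)**2.
Partial-fraction decomposition: -2579/(726*(z + 7)) + 199/(11*(z + 7)**2) + 1/(30*(z + 1)) - 291/(605*(z - 4)).
Integrate each term; A/(z−a) gives A·log|z−a|; A/(z−a)² gives −A/(z−a).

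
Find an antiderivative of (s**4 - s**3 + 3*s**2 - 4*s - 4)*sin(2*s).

Use integration by parts with u = s**4 - s**3 + 3*s**2 - 4*s - 4, dv = sin(2*s) ds, so v = -cos(2*s)/2.
Apply parts 4 times (tabular method): alternate signs, differentiate u down to 0, integrate dv up.

-s**4*cos(2*s)/2 + s**3*sin(2*s) + s**3*cos(2*s)/2 - 3*s**2*sin(2*s)/4 + 5*s*cos(2*s)/4 - 5*sin(2*s)/8 + 2*cos(2*s) + C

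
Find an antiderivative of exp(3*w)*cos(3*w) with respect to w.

exp(3*w)*sin(3*w)/6 + exp(3*w)*cos(3*w)/6 + C

Let I denote the integral. Integrate by parts with u = cos(3*w), dv = exp(3*w) dw, so v = exp(3*w)/3: I = exp(3*w)*cos(3*w)/3 + ∫ exp(3*w)*sin(3*w) dw.
Apply parts again with u = sin(3*w), dv = exp(3*w) dw: ∫ exp(3*w)*sin(3*w) dw = exp(3*w)*sin(3*w)/3 − I. Substituting back brings back I: I = exp(3*w)*sin(3*w)/3 + exp(3*w)*cos(3*w)/3 − I.
Solving for I: (1 + 1)·I equals the remaining terms, so I = (1/2)·(exp(3*w)*sin(3*w)/3 + exp(3*w)*cos(3*w)/3).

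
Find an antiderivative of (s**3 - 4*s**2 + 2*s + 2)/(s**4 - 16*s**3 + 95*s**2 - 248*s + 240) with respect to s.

Factor the denominator: (s - 5)*(s - 4)**2*(s - 3).
Partial-fraction decomposition: 1/(2*(s - 3)) - 18/(s - 4) - 10/(s - 4)**2 + 37/(2*(s - 5)).
Integrate each term; A/(s−a) gives A·log|s−a|; A/(s−a)² gives −A/(s−a).

37*log(s - 5)/2 - 18*log(s - 4) + log(s - 3)/2 + 10/(s - 4) + C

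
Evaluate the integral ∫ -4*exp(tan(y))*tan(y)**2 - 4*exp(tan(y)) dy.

Let u = tan(y), so du = (tan(y)**2 + 1) dy.
Rewriting, the integral becomes -4·∫ e^u du = -4·e^u.
Substituting back, u = tan(y).

-4*exp(tan(y)) + C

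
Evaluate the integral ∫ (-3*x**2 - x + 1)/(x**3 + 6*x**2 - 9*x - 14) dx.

Factor the denominator: (x - 2)*(x + 1)*(x + 7).
Partial-fraction decomposition: -139/(54*(x + 7)) + 1/(18*(x + 1)) - 13/(27*(x - 2)).
Integrate each term: A/(x−a) contributes A·log|x−a|.

-13*log(x - 2)/27 + log(x + 1)/18 - 139*log(x + 7)/54 + C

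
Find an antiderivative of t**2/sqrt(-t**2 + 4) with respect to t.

Substitute t = 2·sin(θ), so dt = 2·cos(θ) dθ and the radical becomes sqrt(-t**2 + 4) = 2·cos(θ) by the Pythagorean identity.
Integrate the resulting trig expression in θ, then back-substitute θ = asin(t/2), sin(θ) = t/2, cos(θ) = sqrt(-t**2 + 4)/2 (absorbing any constant into C).

-t*sqrt(-t**2 + 4)/2 + 2*asin(t/2) + C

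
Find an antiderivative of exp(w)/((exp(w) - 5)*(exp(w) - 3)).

log(exp(w) - 5)/2 - log(exp(w) - 3)/2 + C

Let u = e^w, du = e^w dw.
The integral becomes ∫ du/((u-3)(u-5)); decompose into partial fractions.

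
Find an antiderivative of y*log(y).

y**2*log(y)/2 - y**2/4 + C

Use integration by parts with u = log(y), dv = y dy.
Then du = 1/y dy and v = y**2/2.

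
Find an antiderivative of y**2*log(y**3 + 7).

Let u = y**3 + 7, so du = (3*y**2) dy.
The integral becomes (1/3)·∫ log(u) du; integrate by parts with u′=log(u), dv′=du.

y**3*log(y**3 + 7)/3 - y**3/3 + 7*log(y**3 + 7)/3 + C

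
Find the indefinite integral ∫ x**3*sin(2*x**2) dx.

Let u = x², du = 2x dx; rewrite as (1/2)∫ u^1·sin(2u) du.
Now integrate by parts 1 time.

-x**2*cos(2*x**2)/4 + sin(2*x**2)/8 + C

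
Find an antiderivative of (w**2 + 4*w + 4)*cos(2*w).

Use integration by parts with u = w**2 + 4*w + 4, dv = cos(2*w) dw, so v = sin(2*w)/2.
Apply parts 2 times (tabular method): alternate signs, differentiate u down to 0, integrate dv up.

w**2*sin(2*w)/2 + 2*w*sin(2*w) + w*cos(2*w)/2 + 7*sin(2*w)/4 + cos(2*w) + C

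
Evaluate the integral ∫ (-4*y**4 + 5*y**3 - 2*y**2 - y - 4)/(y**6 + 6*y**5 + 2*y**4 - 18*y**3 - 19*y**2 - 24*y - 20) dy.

-19*log(y - 2)/210 + 7*log(y + 1)/12 - 19*log(y + 2)/10 + 529*log(y + 5)/364 - 3*log(y**2 + 1)/130 + 3*atan(y)/13 + C

Factor the denominator: (y - 2)*(y + 1)*(y + 2)*(y + 5)*(y**2 + 1).
Partial-fraction decomposition: -3*(y - 5)/(65*(y**2 + 1)) + 529/(364*(y + 5)) - 19/(10*(y + 2)) + 7/(12*(y + 1)) - 19/(210*(y - 2)).
Integrate each term; A/(y−a) gives A·log|y−a|; the (By+D)/(y²+p²) term gives a log and an atan.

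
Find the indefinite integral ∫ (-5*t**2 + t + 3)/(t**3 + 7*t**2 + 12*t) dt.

Factor the denominator: t*(t + 3)*(t + 4).
Partial-fraction decomposition: -81/(4*(t + 4)) + 15/(t + 3) + 1/(4*t).
Integrate each term: A/(t−a) contributes A·log|t−a|.

log(t)/4 + 15*log(t + 3) - 81*log(t + 4)/4 + C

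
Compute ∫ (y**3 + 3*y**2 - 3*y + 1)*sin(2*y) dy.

-y**3*cos(2*y)/2 + 3*y**2*sin(2*y)/4 - 3*y**2*cos(2*y)/2 + 3*y*sin(2*y)/2 + 9*y*cos(2*y)/4 - 9*sin(2*y)/8 + cos(2*y)/4 + C

Use integration by parts with u = y**3 + 3*y**2 - 3*y + 1, dv = sin(2*y) dy, so v = -cos(2*y)/2.
Apply parts 3 times (tabular method): alternate signs, differentiate u down to 0, integrate dv up.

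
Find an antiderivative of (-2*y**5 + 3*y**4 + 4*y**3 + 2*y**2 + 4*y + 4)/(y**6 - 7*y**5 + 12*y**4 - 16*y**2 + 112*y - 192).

Factor the denominator: (y - 4)*(y - 3)*(y - 2)*(y + 2)*(y**2 + 4).
Partial-fraction decomposition: 11*(y - 36)/(520*(y**2 + 4)) - 7/(80*(y + 2)) + 9/(16*(y - 2)) + 101/(65*(y - 3)) - 81/(20*(y - 4)).
Integrate each term; A/(y−a) gives A·log|y−a|; the (By+D)/(y²+p²) term gives a log and an atan.

-81*log(y - 4)/20 + 101*log(y - 3)/65 + 9*log(y - 2)/16 - 7*log(y + 2)/80 + 11*log(y**2 + 4)/1040 - 99*atan(y/2)/260 + C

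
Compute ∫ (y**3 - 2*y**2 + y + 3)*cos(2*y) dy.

Use integration by parts with u = y**3 - 2*y**2 + y + 3, dv = cos(2*y) dy, so v = sin(2*y)/2.
Apply parts 3 times (tabular method): alternate signs, differentiate u down to 0, integrate dv up.

y**3*sin(2*y)/2 - y**2*sin(2*y) + 3*y**2*cos(2*y)/4 - y*sin(2*y)/4 - y*cos(2*y) + 2*sin(2*y) - cos(2*y)/8 + C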